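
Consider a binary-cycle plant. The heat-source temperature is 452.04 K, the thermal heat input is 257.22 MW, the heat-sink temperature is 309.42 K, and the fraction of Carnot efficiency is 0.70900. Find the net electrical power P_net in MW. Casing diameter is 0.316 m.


Step 1: eta = (1 - Tc/Th)*f = (1 - 309.42/452.04)*0.709 = 0.2236917
Step 2: P_net = eta * Q_in = 0.2236917 * 257.22 = 57.538 MW
P_net = 57.538 MW


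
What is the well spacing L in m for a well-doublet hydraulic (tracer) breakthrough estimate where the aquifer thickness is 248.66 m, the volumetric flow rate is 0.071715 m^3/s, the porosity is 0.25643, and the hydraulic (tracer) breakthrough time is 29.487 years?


L = sqrt(t_bt*365.25*86400*3*Qv / (pi*hr*phi))
L = sqrt(29.487*365.25*86400*3*0.071715 / (pi*248.66*0.25643))
L = 999.70 m


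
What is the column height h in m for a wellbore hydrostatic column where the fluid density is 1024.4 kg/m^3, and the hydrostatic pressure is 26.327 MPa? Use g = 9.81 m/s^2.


h = P * 1e6 / (g * rho)
h = 26.327 * 1e6 / (9.81 * 1024.4)
h = 2619.8 m


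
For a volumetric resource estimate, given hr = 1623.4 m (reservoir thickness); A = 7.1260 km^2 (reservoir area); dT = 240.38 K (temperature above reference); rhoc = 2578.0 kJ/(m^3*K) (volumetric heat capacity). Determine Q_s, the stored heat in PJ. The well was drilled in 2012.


Step 1: Vr = A*1e6*hr = 7.126*1e6*1623.4 = 1.156835e+10 m^3
Step 2: Q_s = Vr*rhoc*dT/1e12 = 1.156835e+10*2578.0*240.38/1e12 = 7168.9 PJ
Q_s = 7168.9 PJ


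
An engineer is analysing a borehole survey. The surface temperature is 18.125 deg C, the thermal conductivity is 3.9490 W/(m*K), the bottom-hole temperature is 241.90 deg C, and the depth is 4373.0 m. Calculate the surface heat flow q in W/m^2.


Step 1: grad = (T_d - T_surf)/d * 1000 = (241.9 - 18.125)/4373.0 * 1000 = 51.17196 deg C/km
Step 2: q = k * grad / 1000 = 3.949 * 51.17196 / 1000 = 0.20208 W/m^2
q = 0.20208 W/m^2


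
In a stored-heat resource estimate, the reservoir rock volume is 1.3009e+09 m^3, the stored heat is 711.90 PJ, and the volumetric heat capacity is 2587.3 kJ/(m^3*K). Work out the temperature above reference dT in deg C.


dT = Q_s * 1e12 / (Vr * rhoc)
dT = 711.90 * 1e12 / (1.3009e+09 * 2587.3)
dT = 211.5087 K
Convert (temperature difference, 1 K = 1 deg C): 211.5087 K = 211.5087 deg C
dT = 211.51 deg C


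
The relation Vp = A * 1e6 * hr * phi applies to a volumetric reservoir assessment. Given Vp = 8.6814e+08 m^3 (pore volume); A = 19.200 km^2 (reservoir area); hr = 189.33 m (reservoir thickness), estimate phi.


phi = Vp / (A * 1e6 * hr)
phi = 8.6814e+08 / (19.200 * 1e6 * 189.33)
phi = 0.23882


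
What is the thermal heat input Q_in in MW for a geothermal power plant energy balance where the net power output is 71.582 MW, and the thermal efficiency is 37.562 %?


Q_in = W_net / (eta / 100)
Q_in = 71.582 / (37.562 / 100)
Q_in = 190.57 MW


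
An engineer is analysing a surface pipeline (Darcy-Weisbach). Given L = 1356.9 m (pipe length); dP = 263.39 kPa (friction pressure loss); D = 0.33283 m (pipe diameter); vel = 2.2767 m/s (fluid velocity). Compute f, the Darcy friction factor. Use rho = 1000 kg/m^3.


f = dP*1000 / ((L/D)*(rho*vel^2/2))
f = 263.39*1000 / ((1356.9/0.33283)*(1000*2.2767^2/2))
f = 0.024928


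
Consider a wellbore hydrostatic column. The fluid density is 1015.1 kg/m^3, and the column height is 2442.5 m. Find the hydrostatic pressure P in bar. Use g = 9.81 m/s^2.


P = rho * g * h / 1e6
P = 1015.1 * 9.81 * 2442.5 / 1e6
P = 24.32273 MPa
Convert: 24.32273 MPa * 10.0 = 243.23 bar
P = 243.23 bar


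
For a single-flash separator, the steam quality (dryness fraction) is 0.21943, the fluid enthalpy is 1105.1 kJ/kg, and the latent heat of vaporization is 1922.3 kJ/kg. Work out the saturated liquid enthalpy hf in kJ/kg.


hf = h - x * hfg
hf = 1105.1 - 0.21943 * 1922.3
hf = 683.29 kJ/kg


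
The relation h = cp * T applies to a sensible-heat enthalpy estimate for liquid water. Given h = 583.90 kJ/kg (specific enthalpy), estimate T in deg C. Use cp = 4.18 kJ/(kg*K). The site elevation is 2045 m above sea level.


T = h / cp
T = 583.90 / 4.18
T = 139.69 deg C


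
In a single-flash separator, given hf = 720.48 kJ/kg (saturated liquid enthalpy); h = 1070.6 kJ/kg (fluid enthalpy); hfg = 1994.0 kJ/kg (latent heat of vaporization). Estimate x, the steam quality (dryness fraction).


x = (h - hf) / hfg
x = (1070.6 - 720.48) / 1994.0
x = 0.17559


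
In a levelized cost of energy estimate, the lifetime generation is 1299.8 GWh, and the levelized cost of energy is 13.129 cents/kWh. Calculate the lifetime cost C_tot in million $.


C_tot = LCOE / 100 * E_tot
C_tot = 13.129 / 100 * 1299.8
C_tot = 170.65 million $


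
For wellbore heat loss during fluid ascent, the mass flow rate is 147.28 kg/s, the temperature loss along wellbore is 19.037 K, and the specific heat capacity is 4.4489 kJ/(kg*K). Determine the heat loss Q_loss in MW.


Q_loss = mdot * cp * dT
Q_loss = 147.28 * 4.4489 * 19.037
Q_loss = 12473.69 kW
Convert: 12473.69 kW * 0.001 = 12.474 MW
Q_loss = 12.474 MW


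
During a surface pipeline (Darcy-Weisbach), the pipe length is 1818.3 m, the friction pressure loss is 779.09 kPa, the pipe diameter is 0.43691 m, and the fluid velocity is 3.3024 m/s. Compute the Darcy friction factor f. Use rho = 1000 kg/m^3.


f = dP*1000 / ((L/D)*(rho*vel^2/2))
f = 779.09*1000 / ((1818.3/0.43691)*(1000*3.3024^2/2))
f = 0.034331


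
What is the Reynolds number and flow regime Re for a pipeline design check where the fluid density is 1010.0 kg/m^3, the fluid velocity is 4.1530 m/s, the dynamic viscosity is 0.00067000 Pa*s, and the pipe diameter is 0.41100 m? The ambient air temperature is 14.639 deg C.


Step 1: Re = rho*vel*D/mu = 1010.0*4.153*0.411/0.00067 = 2.5731e+06
Step 2: Re = 2.5731e+06 > 4000, so flow is turbulent.
Re = 2.5731e+06 (turbulent)


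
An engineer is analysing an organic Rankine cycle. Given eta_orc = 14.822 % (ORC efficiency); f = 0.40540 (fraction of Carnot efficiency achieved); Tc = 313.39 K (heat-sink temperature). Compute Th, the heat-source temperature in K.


Th = Tc / (1 - (eta_orc/100)/f)
Th = 313.39 / (1 - (14.822/100)/0.40540)
Th = 494.01 K


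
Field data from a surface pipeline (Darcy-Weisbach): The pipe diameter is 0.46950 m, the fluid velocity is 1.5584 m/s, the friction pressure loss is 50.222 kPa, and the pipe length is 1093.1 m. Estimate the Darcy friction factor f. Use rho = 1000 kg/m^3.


f = dP*1000 / ((L/D)*(rho*vel^2/2))
f = 50.222*1000 / ((1093.1/0.46950)*(1000*1.5584^2/2))
f = 0.017764


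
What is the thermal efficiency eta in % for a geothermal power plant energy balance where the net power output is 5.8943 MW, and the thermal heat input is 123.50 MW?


eta = W_net / Q_in * 100
eta = 5.8943 / 123.50 * 100
eta = 4.7727 %


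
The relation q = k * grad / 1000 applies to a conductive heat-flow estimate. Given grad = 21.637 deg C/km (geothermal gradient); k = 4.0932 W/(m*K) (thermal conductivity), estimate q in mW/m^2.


q = k * grad / 1000
q = 4.0932 * 21.637 / 1000
q = 0.08856457 W/m^2
Convert: 0.08856457 W/m^2 * 1000.0 = 88.565 mW/m^2
q = 88.565 mW/m^2


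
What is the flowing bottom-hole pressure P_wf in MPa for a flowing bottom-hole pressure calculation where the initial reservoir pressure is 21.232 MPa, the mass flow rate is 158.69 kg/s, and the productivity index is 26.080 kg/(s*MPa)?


P_wf = P_i - mdot / PI
P_wf = 21.232 - 158.69 / 26.080
P_wf = 15.147 MPa


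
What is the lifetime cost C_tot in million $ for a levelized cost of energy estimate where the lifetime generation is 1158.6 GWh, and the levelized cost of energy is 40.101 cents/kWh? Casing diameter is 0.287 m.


C_tot = LCOE / 100 * E_tot
C_tot = 40.101 / 100 * 1158.6
C_tot = 464.61 million $


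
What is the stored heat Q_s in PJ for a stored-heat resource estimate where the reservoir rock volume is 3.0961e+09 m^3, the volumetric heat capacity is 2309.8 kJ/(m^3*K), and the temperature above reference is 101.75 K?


Q_s = Vr * rhoc * dT / 1e12
Q_s = 3.0961e+09 * 2309.8 * 101.75 / 1e12
Q_s = 727.65 PJ


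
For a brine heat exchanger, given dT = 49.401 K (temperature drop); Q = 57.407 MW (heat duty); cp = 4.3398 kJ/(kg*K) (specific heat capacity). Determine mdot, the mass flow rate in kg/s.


mdot = Q * 1000 / (cp * dT)
mdot = 57.407 * 1000 / (4.3398 * 49.401)
mdot = 267.77 kg/s


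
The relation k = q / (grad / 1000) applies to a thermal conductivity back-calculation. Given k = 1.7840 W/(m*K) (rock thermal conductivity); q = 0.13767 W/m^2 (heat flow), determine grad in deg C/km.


grad = q / k * 1000
grad = 0.13767 / 1.7840 * 1000
grad = 77.169 deg C/km


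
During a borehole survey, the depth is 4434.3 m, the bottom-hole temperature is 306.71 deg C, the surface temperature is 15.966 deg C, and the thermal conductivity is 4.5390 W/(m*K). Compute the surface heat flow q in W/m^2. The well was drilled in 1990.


Step 1: grad = (T_d - T_surf)/d * 1000 = (306.71 - 15.966)/4434.3 * 1000 = 65.56706 deg C/km
Step 2: q = k * grad / 1000 = 4.539 * 65.56706 / 1000 = 0.29761 W/m^2
q = 0.29761 W/m^2


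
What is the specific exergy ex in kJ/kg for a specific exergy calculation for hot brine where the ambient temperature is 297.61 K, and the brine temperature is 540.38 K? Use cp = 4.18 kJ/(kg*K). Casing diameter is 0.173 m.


ex = cp * ((T_b - T_0) - T_0 * ln(T_b/T_0))
ex = 4.18 * ((540.38 - 297.61) - 297.61 * ln(540.38/297.61))
ex = 272.74 kJ/kg


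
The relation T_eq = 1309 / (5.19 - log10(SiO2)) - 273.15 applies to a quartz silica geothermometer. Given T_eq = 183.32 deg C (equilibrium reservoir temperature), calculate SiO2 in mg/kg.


SiO2 = 10^(5.19 - 1309/(T_eq + 273.15))
SiO2 = 10^(5.19 - 1309/(183.32 + 273.15))
SiO2 = 210.06 mg/kg


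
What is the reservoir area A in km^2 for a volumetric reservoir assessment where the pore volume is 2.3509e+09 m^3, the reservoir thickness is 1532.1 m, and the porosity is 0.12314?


A = Vp / (1e6 * hr * phi)
A = 2.3509e+09 / (1e6 * 1532.1 * 0.12314)
A = 12.461 km^2


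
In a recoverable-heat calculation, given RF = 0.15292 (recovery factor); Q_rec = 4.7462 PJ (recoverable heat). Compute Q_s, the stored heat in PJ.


Q_s = Q_rec / RF
Q_s = 4.7462 / 0.15292
Q_s = 31.037 PJ


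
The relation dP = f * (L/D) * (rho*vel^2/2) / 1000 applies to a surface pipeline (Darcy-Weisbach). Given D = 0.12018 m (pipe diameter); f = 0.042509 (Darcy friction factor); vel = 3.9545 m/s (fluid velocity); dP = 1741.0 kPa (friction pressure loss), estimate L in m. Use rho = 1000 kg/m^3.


L = dP*1000*D / (f*rho*vel^2/2)
L = 1741.0*1000*0.12018 / (0.042509*1000*3.9545^2/2)
L = 629.50 m


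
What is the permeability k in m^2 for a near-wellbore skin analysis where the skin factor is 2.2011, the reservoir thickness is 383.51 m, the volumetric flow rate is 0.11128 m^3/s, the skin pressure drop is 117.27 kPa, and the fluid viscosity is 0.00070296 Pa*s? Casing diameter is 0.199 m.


k = S*q*mu / (2*pi*dP_s*1000*hr)
k = 2.2011*0.11128*0.00070296 / (2*pi*117.27*1000*383.51)
k = 6.0932e-13 m^2


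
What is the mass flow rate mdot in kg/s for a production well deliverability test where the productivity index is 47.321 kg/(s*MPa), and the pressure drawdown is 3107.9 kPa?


mdot = PI * dP / 1000
mdot = 47.321 * 3107.9 / 1000
mdot = 147.07 kg/s


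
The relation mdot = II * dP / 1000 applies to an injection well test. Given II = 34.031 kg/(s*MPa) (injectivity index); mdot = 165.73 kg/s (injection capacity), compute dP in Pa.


dP = mdot * 1000 / II
dP = 165.73 * 1000 / 34.031
dP = 4869.971 kPa
Convert: 4869.971 kPa * 1000.0 = 4.8700e+06 Pa
dP = 4.8700e+06 Pa


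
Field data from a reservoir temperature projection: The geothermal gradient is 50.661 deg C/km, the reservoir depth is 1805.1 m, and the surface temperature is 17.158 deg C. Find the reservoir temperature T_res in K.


T_res = T_surf + grad * d / 1000
T_res = 17.158 + 50.661 * 1805.1 / 1000
T_res = 108.6062 deg C
Convert to K: 108.6062 + 273.15 = 381.76 K
T_res = 381.76 K


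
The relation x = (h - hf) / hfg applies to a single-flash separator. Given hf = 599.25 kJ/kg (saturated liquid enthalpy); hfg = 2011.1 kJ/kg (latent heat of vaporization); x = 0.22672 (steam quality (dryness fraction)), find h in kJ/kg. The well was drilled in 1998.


h = hf + x * hfg
h = 599.25 + 0.22672 * 2011.1
h = 1055.2 kJ/kg


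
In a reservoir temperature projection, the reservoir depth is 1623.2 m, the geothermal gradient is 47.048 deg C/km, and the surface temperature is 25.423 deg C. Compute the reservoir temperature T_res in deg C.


T_res = T_surf + grad * d / 1000
T_res = 25.423 + 47.048 * 1623.2 / 1000
T_res = 101.79 deg C


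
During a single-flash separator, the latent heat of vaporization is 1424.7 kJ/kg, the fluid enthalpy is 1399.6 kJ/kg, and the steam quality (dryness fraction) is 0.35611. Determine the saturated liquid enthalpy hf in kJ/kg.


hf = h - x * hfg
hf = 1399.6 - 0.35611 * 1424.7
hf = 892.25 kJ/kg


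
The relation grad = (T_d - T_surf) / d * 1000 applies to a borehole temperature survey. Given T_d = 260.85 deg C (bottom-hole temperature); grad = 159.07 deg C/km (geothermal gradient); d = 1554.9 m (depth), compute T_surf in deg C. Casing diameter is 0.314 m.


T_surf = T_d - grad * d / 1000
T_surf = 260.85 - 159.07 * 1554.9 / 1000
T_surf = 13.512 deg C


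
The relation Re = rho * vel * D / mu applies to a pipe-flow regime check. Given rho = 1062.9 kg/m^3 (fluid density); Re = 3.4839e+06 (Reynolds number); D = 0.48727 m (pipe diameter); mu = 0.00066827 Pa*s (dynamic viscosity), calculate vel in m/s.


vel = Re * mu / (rho * D)
vel = 3.4839e+06 * 0.00066827 / (1062.9 * 0.48727)
vel = 4.4953 m/s


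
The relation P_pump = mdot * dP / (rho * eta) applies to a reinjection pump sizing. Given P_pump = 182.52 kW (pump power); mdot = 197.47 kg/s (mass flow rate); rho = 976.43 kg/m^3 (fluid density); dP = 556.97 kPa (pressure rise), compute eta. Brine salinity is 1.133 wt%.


eta = mdot * dP / (rho * P_pump)
eta = 197.47 * 556.97 / (976.43 * 182.52)
eta = 0.61714


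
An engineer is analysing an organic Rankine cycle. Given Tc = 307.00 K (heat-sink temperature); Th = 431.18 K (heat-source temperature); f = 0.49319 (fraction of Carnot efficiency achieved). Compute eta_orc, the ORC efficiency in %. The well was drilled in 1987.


eta_orc = (1 - Tc/Th) * f * 100
eta_orc = (1 - 307.00/431.18) * 0.49319 * 100
eta_orc = 14.204 %


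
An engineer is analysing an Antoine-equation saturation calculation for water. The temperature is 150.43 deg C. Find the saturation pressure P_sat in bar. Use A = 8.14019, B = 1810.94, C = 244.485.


P_sat = 10^(A - B/(C + T)) / 760 * 0.101325
P_sat = 10^(8.14019 - 1810.94/(244.485 + 150.43)) / 760 * 0.101325
P_sat = 0.4780221 MPa
Convert: 0.4780221 MPa * 10.0 = 4.7802 bar
P_sat = 4.7802 bar


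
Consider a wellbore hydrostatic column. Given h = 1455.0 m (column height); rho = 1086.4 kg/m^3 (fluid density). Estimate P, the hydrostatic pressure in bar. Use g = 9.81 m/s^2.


P = rho * g * h / 1e6
P = 1086.4 * 9.81 * 1455.0 / 1e6
P = 15.50678 MPa
Convert: 15.50678 MPa * 10.0 = 155.07 bar
P = 155.07 bar


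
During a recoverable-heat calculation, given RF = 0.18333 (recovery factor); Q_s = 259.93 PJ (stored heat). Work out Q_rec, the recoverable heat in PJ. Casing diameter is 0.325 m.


Q_rec = Q_s * RF
Q_rec = 259.93 * 0.18333
Q_rec = 47.653 PJ


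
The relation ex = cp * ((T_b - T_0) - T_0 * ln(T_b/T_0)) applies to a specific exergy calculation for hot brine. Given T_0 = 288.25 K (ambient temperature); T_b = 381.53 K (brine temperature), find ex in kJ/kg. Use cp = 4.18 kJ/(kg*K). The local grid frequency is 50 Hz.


ex = cp * ((T_b - T_0) - T_0 * ln(T_b/T_0))
ex = 4.18 * ((381.53 - 288.25) - 288.25 * ln(381.53/288.25))
ex = 52.107 kJ/kg


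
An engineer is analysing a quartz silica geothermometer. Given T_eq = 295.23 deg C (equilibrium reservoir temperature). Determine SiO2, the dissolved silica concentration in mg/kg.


SiO2 = 10^(5.19 - 1309/(T_eq + 273.15))
SiO2 = 10^(5.19 - 1309/(295.23 + 273.15))
SiO2 = 770.84 mg/kg


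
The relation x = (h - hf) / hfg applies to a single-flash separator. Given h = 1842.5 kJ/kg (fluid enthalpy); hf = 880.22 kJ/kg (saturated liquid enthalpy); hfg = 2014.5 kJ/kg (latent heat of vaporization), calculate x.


x = (h - hf) / hfg
x = (1842.5 - 880.22) / 2014.5
x = 0.47768


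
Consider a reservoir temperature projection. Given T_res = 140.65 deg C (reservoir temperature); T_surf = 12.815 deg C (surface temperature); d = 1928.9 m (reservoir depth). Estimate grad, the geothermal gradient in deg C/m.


grad = (T_res - T_surf) / d * 1000
grad = (140.65 - 12.815) / 1928.9 * 1000
grad = 66.27352 deg C/km
Convert: 66.27352 deg C/km * 0.001 = 0.066274 deg C/m
grad = 0.066274 deg C/m


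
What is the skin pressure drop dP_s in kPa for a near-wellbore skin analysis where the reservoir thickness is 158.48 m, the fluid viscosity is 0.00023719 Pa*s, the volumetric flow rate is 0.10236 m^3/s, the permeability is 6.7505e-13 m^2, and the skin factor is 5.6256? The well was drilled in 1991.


dP_s = S * q * mu / (2*pi*k*hr) / 1000
dP_s = 5.6256 * 0.10236 * 0.00023719 / (2*pi*6.7505e-13*158.48) / 1000
dP_s = 203.19 kPa


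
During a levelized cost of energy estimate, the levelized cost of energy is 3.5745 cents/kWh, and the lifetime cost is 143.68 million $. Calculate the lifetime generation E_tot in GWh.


E_tot = C_tot / LCOE * 100
E_tot = 143.68 / 3.5745 * 100
E_tot = 4019.6 GWh


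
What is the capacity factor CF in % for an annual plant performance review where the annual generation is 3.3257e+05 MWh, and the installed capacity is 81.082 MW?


CF = E_a / (cap * 8760) * 100
CF = 3.3257e+05 / (81.082 * 8760) * 100
CF = 46.822 %


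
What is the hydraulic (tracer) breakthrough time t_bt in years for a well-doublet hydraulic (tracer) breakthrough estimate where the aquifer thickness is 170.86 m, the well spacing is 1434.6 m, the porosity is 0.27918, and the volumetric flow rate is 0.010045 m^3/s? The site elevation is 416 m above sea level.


t_bt = pi * hr * phi * L^2 / (3 * Qv) / (365.25*86400)
t_bt = pi * 170.86 * 0.27918 * 1434.6^2 / (3 * 0.010045) / (365.25*86400)
t_bt = 324.31 years


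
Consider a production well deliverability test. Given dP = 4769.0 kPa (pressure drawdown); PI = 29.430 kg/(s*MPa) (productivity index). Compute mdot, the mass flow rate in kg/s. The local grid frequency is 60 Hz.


mdot = PI * dP / 1000
mdot = 29.430 * 4769.0 / 1000
mdot = 140.35 kg/s


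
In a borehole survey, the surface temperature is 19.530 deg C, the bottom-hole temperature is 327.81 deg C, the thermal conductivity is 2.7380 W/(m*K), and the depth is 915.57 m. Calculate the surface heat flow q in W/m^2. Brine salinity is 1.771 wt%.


Step 1: grad = (T_d - T_surf)/d * 1000 = (327.81 - 19.53)/915.57 * 1000 = 336.7083 deg C/km
Step 2: q = k * grad / 1000 = 2.738 * 336.7083 / 1000 = 0.92191 W/m^2
q = 0.92191 W/m^2


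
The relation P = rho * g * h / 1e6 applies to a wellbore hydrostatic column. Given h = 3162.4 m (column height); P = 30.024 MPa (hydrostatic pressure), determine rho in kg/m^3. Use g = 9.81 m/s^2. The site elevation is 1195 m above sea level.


rho = P * 1e6 / (g * h)
rho = 30.024 * 1e6 / (9.81 * 3162.4)
rho = 967.79 kg/m^3


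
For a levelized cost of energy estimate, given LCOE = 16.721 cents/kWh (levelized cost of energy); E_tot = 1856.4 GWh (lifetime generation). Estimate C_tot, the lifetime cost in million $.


C_tot = LCOE / 100 * E_tot
C_tot = 16.721 / 100 * 1856.4
C_tot = 310.41 million $


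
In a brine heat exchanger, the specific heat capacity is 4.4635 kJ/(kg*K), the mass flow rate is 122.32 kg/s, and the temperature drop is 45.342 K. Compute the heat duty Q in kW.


Q = mdot * cp * dT / 1000
Q = 122.32 * 4.4635 * 45.342 / 1000
Q = 24.75561 MW
Convert: 24.75561 MW * 1000.0 = 24756 kW
Q = 24756 kW


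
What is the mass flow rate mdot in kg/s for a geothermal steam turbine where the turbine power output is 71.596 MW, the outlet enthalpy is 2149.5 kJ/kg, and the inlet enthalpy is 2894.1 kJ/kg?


mdot = P * 1000 / (h_in - h_out)
mdot = 71.596 * 1000 / (2894.1 - 2149.5)
mdot = 96.154 kg/s


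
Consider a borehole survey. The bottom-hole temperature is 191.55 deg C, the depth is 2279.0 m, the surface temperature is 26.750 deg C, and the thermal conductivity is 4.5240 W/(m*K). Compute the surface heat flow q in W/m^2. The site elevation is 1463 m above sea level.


Step 1: grad = (T_d - T_surf)/d * 1000 = (191.55 - 26.75)/2279.0 * 1000 = 72.31242 deg C/km
Step 2: q = k * grad / 1000 = 4.524 * 72.31242 / 1000 = 0.32714 W/m^2
q = 0.32714 W/m^2


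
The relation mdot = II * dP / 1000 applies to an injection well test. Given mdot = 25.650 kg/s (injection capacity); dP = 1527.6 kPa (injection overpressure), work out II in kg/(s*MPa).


II = mdot * 1000 / dP
II = 25.650 * 1000 / 1527.6
II = 16.791 kg/(s*MPa)


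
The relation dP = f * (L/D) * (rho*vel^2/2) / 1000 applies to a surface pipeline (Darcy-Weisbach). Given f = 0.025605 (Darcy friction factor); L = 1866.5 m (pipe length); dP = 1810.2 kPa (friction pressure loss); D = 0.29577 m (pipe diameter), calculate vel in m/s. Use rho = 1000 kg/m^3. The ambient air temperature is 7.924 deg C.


vel = sqrt(dP*1000*2*D / (f*L*rho))
vel = sqrt(1810.2*1000*2*0.29577 / (0.025605*1866.5*1000))
vel = 4.7335 m/s


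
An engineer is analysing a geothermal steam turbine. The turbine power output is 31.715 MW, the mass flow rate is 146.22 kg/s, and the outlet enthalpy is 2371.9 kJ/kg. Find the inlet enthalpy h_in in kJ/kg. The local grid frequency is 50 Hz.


h_in = h_out + P * 1000 / mdot
h_in = 2371.9 + 31.715 * 1000 / 146.22
h_in = 2588.8 kJ/kg


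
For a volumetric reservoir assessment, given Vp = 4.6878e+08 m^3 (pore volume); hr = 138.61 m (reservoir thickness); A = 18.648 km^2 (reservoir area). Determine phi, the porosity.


phi = Vp / (A * 1e6 * hr)
phi = 4.6878e+08 / (18.648 * 1e6 * 138.61)
phi = 0.18136


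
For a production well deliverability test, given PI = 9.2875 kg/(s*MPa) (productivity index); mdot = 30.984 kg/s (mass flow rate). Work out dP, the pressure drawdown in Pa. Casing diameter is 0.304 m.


dP = mdot * 1000 / PI
dP = 30.984 * 1000 / 9.2875
dP = 3336.097 kPa
Convert: 3336.097 kPa * 1000.0 = 3.3361e+06 Pa
dP = 3.3361e+06 Pa


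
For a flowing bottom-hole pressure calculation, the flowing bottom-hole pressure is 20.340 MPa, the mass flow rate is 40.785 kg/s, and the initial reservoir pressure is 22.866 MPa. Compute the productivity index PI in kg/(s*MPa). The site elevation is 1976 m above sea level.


PI = mdot / (P_i - P_wf)
PI = 40.785 / (22.866 - 20.340)
PI = 16.146 kg/(s*MPa)


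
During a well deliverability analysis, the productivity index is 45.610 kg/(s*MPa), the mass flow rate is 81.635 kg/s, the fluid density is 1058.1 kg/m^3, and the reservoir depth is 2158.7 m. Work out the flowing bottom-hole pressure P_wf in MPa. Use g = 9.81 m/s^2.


Step 1: P_i = rho*g*h/1e6 = 1058.1*9.81*2158.7/1e6 = 22.40722 MPa
Step 2: P_wf = P_i - mdot/PI = 22.40722 - 81.635/45.61 = 20.617 MPa
P_wf = 20.617 MPa


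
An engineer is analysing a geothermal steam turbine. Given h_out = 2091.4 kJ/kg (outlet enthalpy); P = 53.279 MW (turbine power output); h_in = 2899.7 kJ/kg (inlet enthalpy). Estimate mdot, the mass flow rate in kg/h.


mdot = P * 1000 / (h_in - h_out)
mdot = 53.279 * 1000 / (2899.7 - 2091.4)
mdot = 65.91488 kg/s
Convert: 65.91488 kg/s * 3600.0 = 2.3729e+05 kg/h
mdot = 2.3729e+05 kg/h


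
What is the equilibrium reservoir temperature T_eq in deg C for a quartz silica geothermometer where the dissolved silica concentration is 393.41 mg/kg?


T_eq = 1309 / (5.19 - log10(SiO2)) - 273.15
T_eq = 1309 / (5.19 - log10(393.41)) - 273.15
T_eq = 231.25 deg C


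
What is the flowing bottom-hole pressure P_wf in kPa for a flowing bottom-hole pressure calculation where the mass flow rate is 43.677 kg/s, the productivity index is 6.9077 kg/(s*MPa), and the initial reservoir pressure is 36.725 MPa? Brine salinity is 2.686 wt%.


P_wf = P_i - mdot / PI
P_wf = 36.725 - 43.677 / 6.9077
P_wf = 30.40206 MPa
Convert: 30.40206 MPa * 1000.0 = 30402 kPa
P_wf = 30402 kPa


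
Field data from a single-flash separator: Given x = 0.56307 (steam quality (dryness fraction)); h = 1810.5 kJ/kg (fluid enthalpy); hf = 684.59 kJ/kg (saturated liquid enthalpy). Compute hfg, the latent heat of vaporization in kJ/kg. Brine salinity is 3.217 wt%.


hfg = (h - hf) / x
hfg = (1810.5 - 684.59) / 0.56307
hfg = 1999.6 kJ/kg


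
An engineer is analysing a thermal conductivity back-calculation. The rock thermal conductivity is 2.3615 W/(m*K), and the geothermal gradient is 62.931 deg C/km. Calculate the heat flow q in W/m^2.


q = k * grad / 1000
q = 2.3615 * 62.931 / 1000
q = 0.14861 W/m^2


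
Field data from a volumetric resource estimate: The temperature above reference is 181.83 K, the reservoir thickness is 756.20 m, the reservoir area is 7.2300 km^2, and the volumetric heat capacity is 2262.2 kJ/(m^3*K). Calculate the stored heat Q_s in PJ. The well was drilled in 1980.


Step 1: Vr = A*1e6*hr = 7.23*1e6*756.2 = 5.467326e+09 m^3
Step 2: Q_s = Vr*rhoc*dT/1e12 = 5.467326e+09*2262.2*181.83/1e12 = 2248.9 PJ
Q_s = 2248.9 PJ


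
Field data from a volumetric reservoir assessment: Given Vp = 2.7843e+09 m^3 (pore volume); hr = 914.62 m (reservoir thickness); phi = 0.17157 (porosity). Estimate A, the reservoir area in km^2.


A = Vp / (1e6 * hr * phi)
A = 2.7843e+09 / (1e6 * 914.62 * 0.17157)
A = 17.743 km^2


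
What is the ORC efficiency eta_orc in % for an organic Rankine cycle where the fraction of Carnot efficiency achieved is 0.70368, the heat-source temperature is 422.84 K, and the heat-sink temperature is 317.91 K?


eta_orc = (1 - Tc/Th) * f * 100
eta_orc = (1 - 317.91/422.84) * 0.70368 * 100
eta_orc = 17.462 %


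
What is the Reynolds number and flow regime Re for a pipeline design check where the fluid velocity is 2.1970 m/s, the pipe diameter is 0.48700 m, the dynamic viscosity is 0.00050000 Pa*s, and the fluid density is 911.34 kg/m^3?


Step 1: Re = rho*vel*D/mu = 911.34*2.197*0.487/0.0005 = 1.9502e+06
Step 2: Re = 1.9502e+06 > 4000, so flow is turbulent.
Re = 1.9502e+06 (turbulent)


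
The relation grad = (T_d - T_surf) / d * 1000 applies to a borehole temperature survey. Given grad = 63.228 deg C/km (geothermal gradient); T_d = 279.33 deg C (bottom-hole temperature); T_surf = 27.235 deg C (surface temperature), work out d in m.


d = (T_d - T_surf) / grad * 1000
d = (279.33 - 27.235) / 63.228 * 1000
d = 3987.1 m


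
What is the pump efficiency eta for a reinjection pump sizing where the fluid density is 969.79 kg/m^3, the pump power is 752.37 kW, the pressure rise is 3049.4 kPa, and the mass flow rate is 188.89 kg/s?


eta = mdot * dP / (rho * P_pump)
eta = 188.89 * 3049.4 / (969.79 * 752.37)
eta = 0.78943


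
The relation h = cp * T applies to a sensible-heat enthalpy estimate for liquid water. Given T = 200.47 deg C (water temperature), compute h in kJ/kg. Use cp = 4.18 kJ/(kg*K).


h = cp * T
h = 4.18 * 200.47
h = 837.96 kJ/kg


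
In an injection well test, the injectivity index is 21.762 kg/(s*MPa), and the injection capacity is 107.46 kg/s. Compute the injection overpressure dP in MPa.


dP = mdot * 1000 / II
dP = 107.46 * 1000 / 21.762
dP = 4937.965 kPa
Convert: 4937.965 kPa * 0.001 = 4.9380 MPa
dP = 4.9380 MPa


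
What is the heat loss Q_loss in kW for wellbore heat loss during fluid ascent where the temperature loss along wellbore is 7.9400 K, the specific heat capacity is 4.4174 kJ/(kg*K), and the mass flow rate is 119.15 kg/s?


Q_loss = mdot * cp * dT
Q_loss = 119.15 * 4.4174 * 7.9400
Q_loss = 4179.1 kW


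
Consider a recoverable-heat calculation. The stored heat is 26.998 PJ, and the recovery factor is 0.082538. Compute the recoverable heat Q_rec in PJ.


Q_rec = Q_s * RF
Q_rec = 26.998 * 0.082538
Q_rec = 2.2284 PJ


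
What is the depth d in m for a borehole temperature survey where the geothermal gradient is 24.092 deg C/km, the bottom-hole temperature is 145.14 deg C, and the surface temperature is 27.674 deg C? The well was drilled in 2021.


d = (T_d - T_surf) / grad * 1000
d = (145.14 - 27.674) / 24.092 * 1000
d = 4875.7 m


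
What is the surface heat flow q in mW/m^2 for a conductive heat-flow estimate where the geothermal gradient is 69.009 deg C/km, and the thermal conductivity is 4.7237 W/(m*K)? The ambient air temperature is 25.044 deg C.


q = k * grad / 1000
q = 4.7237 * 69.009 / 1000
q = 0.3259778 W/m^2
Convert: 0.3259778 W/m^2 * 1000.0 = 325.98 mW/m^2
q = 325.98 mW/m^2


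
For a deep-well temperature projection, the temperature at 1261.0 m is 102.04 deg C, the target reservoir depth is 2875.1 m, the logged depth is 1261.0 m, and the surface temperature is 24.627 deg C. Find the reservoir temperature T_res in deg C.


Step 1: grad = (T_d1 - T_surf)/d1 * 1000 = (102.04 - 24.627)/1261.0 * 1000 = 61.39017 deg C/km
Step 2: T_res = T_surf + grad*d2/1000 = 24.627 + 61.39017*2875.1/1000 = 201.13 deg C
T_res = 201.13 deg C


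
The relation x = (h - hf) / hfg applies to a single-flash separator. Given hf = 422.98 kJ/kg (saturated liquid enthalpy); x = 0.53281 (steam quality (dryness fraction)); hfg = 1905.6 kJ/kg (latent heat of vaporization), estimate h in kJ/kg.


h = hf + x * hfg
h = 422.98 + 0.53281 * 1905.6
h = 1438.3 kJ/kg


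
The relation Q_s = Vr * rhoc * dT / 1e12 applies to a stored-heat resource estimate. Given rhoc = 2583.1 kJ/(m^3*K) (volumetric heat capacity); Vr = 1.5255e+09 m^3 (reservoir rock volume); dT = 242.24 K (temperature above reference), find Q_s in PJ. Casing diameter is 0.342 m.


Q_s = Vr * rhoc * dT / 1e12
Q_s = 1.5255e+09 * 2583.1 * 242.24 / 1e12
Q_s = 954.55 PJ


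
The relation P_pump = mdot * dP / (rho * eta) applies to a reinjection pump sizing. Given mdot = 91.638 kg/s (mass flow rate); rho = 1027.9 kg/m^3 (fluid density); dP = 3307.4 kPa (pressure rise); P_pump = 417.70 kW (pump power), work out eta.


eta = mdot * dP / (rho * P_pump)
eta = 91.638 * 3307.4 / (1027.9 * 417.70)
eta = 0.70591


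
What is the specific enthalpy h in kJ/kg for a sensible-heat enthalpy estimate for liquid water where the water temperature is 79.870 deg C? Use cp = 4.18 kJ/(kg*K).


h = cp * T
h = 4.18 * 79.870
h = 333.86 kJ/kg


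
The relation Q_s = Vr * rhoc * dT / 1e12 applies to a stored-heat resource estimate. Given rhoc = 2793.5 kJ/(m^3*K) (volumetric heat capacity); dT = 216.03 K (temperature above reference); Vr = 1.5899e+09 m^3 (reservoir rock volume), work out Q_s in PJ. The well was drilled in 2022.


Q_s = Vr * rhoc * dT / 1e12
Q_s = 1.5899e+09 * 2793.5 * 216.03 / 1e12
Q_s = 959.47 PJ


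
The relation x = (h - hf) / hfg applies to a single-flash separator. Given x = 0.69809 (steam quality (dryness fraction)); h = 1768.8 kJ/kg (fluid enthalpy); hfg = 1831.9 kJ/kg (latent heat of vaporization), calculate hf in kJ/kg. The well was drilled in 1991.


hf = h - x * hfg
hf = 1768.8 - 0.69809 * 1831.9
hf = 489.97 kJ/kg


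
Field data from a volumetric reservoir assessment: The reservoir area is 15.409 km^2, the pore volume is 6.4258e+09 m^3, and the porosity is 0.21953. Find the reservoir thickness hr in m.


hr = Vp / (A * 1e6 * phi)
hr = 6.4258e+09 / (15.409 * 1e6 * 0.21953)
hr = 1899.6 m


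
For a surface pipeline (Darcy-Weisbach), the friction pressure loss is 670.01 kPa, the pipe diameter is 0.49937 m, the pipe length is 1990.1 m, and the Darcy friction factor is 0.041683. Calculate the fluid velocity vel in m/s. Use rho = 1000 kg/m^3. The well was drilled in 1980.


vel = sqrt(dP*1000*2*D / (f*L*rho))
vel = sqrt(670.01*1000*2*0.49937 / (0.041683*1990.1*1000))
vel = 2.8402 m/s


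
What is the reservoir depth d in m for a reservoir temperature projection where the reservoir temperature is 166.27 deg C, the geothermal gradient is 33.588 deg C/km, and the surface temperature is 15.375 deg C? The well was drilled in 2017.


d = (T_res - T_surf) / grad * 1000
d = (166.27 - 15.375) / 33.588 * 1000
d = 4492.5 m


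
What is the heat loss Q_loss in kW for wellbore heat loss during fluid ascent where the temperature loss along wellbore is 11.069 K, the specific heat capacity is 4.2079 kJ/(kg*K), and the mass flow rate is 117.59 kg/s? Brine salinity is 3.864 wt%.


Q_loss = mdot * cp * dT
Q_loss = 117.59 * 4.2079 * 11.069
Q_loss = 5477.0 kW


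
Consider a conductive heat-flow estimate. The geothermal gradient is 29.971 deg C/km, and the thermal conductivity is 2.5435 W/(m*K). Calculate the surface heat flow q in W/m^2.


q = k * grad / 1000
q = 2.5435 * 29.971 / 1000
q = 0.076231 W/m^2


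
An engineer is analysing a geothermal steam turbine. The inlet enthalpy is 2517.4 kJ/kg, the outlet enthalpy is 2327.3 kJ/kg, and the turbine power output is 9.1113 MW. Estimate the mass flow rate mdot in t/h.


mdot = P * 1000 / (h_in - h_out)
mdot = 9.1113 * 1000 / (2517.4 - 2327.3)
mdot = 47.92898 kg/s
Convert: 47.92898 kg/s * 3.6 = 172.54 t/h
mdot = 172.54 t/h


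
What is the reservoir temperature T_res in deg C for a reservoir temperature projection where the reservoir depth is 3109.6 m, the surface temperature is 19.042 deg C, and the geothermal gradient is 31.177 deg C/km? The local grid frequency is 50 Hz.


T_res = T_surf + grad * d / 1000
T_res = 19.042 + 31.177 * 3109.6 / 1000
T_res = 115.99 deg C


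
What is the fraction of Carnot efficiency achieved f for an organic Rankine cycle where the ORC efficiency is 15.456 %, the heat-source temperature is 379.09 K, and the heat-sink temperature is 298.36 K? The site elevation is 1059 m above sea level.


f = (eta_orc/100) / (1 - Tc/Th)
f = (15.456/100) / (1 - 298.36/379.09)
f = 0.72578


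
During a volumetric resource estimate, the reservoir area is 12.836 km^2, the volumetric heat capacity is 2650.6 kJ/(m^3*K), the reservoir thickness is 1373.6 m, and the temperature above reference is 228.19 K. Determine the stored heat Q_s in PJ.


Step 1: Vr = A*1e6*hr = 12.836*1e6*1373.6 = 1.763153e+10 m^3
Step 2: Q_s = Vr*rhoc*dT/1e12 = 1.763153e+10*2650.6*228.19/1e12 = 10664 PJ
Q_s = 10664 PJ


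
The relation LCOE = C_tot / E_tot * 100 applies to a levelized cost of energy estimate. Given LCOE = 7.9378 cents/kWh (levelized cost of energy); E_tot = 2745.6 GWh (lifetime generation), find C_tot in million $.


C_tot = LCOE / 100 * E_tot
C_tot = 7.9378 / 100 * 2745.6
C_tot = 217.94 million $


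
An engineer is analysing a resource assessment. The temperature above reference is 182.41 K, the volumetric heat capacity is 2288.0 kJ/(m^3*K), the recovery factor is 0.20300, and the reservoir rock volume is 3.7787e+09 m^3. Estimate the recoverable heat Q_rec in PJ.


Step 1: Q_s = Vr*rhoc*dT/1e12 = 3.7787e+09*2288.0*182.41/1e12 = 1577.056 PJ
Step 2: Q_rec = Q_s * RF = 1577.056 * 0.203 = 320.14 PJ
Q_rec = 320.14 PJ


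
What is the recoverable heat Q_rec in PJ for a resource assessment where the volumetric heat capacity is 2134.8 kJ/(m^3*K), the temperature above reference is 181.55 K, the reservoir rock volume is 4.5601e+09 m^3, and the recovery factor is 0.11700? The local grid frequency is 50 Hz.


Step 1: Q_s = Vr*rhoc*dT/1e12 = 4.5601e+09*2134.8*181.55/1e12 = 1767.371 PJ
Step 2: Q_rec = Q_s * RF = 1767.371 * 0.117 = 206.78 PJ
Q_rec = 206.78 PJ


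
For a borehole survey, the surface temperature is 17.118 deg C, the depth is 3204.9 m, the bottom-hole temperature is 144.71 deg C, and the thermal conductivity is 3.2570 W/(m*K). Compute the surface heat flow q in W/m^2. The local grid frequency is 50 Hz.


Step 1: grad = (T_d - T_surf)/d * 1000 = (144.71 - 17.118)/3204.9 * 1000 = 39.81154 deg C/km
Step 2: q = k * grad / 1000 = 3.257 * 39.81154 / 1000 = 0.12967 W/m^2
q = 0.12967 W/m^2


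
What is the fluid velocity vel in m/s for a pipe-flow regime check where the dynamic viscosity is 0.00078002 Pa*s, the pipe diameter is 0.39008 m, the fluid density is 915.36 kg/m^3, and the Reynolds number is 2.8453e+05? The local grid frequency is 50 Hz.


vel = Re * mu / (rho * D)
vel = 2.8453e+05 * 0.00078002 / (915.36 * 0.39008)
vel = 0.62157 m/s


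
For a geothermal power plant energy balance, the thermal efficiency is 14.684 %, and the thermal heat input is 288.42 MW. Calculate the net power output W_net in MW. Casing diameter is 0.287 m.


W_net = eta / 100 * Q_in
W_net = 14.684 / 100 * 288.42
W_net = 42.352 MW


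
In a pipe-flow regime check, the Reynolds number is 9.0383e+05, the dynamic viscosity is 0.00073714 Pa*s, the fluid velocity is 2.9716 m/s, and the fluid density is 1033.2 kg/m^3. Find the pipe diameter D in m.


D = Re * mu / (rho * vel)
D = 9.0383e+05 * 0.00073714 / (1033.2 * 2.9716)
D = 0.21700 m


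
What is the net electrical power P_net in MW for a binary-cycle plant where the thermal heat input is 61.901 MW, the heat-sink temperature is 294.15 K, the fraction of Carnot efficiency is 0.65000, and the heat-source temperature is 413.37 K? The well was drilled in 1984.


Step 1: eta = (1 - Tc/Th)*f = (1 - 294.15/413.37)*0.65 = 0.1874664
Step 2: P_net = eta * Q_in = 0.1874664 * 61.901 = 11.604 MW
P_net = 11.604 MW


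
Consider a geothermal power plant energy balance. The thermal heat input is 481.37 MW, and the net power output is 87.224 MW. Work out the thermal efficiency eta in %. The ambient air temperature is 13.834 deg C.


eta = W_net / Q_in * 100
eta = 87.224 / 481.37 * 100
eta = 18.120 %


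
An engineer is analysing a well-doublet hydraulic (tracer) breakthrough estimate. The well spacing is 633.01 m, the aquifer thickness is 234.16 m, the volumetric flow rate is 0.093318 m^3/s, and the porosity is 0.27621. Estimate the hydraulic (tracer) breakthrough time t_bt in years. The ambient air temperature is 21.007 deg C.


t_bt = pi * hr * phi * L^2 / (3 * Qv) / (365.25*86400)
t_bt = pi * 234.16 * 0.27621 * 633.01^2 / (3 * 0.093318) / (365.25*86400)
t_bt = 9.2158 years


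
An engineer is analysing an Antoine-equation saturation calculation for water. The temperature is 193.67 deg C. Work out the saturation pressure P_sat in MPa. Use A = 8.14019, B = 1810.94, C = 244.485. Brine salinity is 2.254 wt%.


P_sat = 10^(A - B/(C + T)) / 760 * 0.101325
P_sat = 10^(8.14019 - 1810.94/(244.485 + 193.67)) / 760 * 0.101325
P_sat = 1.3552 MPa


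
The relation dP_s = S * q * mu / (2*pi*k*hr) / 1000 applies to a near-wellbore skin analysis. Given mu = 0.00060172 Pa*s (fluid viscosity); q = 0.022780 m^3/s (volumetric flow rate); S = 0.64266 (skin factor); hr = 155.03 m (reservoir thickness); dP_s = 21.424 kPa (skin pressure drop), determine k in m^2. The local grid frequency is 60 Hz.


k = S*q*mu / (2*pi*dP_s*1000*hr)
k = 0.64266*0.022780*0.00060172 / (2*pi*21.424*1000*155.03)
k = 4.2212e-13 m^2


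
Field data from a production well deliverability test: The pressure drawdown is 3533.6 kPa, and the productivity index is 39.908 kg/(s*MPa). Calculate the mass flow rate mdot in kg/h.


mdot = PI * dP / 1000
mdot = 39.908 * 3533.6 / 1000
mdot = 141.0189 kg/s
Convert: 141.0189 kg/s * 3600.0 = 5.0767e+05 kg/h
mdot = 5.0767e+05 kg/h


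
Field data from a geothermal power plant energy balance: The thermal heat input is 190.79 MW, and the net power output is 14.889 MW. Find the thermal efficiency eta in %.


eta = W_net / Q_in * 100
eta = 14.889 / 190.79 * 100
eta = 7.8039 %


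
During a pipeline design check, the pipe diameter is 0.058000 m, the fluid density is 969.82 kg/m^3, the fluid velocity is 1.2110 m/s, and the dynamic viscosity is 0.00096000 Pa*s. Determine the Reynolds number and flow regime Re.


Step 1: Re = rho*vel*D/mu = 969.82*1.211*0.058/0.00096 = 70956
Step 2: Re = 70956 > 4000, so flow is turbulent.
Re = 70956 (turbulent)
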